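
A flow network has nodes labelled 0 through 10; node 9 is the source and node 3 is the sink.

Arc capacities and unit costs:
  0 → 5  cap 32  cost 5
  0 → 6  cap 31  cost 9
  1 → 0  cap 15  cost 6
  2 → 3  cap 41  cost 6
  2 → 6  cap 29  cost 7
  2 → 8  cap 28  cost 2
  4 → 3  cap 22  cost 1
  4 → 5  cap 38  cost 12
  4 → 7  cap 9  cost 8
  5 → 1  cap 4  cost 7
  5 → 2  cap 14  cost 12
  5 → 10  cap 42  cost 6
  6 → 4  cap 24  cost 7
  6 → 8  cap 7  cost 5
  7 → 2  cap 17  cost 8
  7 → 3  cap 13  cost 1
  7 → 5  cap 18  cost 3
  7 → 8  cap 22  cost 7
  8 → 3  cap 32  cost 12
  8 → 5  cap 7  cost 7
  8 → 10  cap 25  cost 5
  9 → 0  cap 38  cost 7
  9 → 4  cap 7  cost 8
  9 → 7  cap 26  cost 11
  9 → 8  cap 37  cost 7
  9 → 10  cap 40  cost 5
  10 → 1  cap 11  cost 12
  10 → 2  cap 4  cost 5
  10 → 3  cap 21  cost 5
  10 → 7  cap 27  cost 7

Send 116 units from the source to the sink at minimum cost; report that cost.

Minimum cost for 116 units: 2100

shortest-cost path #1: 9→4→3 push 7 @ unit cost 9 (adds 63)
shortest-cost path #2: 9→10→3 push 21 @ unit cost 10 (adds 210)
shortest-cost path #3: 9→7→3 push 13 @ unit cost 12 (adds 156)
shortest-cost path #4: 9→10→2→3 push 4 @ unit cost 16 (adds 64)
shortest-cost path #5: 9→8→3 push 32 @ unit cost 19 (adds 608)
shortest-cost path #6: 9→0→6→4→3 push 15 @ unit cost 24 (adds 360)
shortest-cost path #7: 9→7→2→3 push 13 @ unit cost 25 (adds 325)
shortest-cost path #8: 9→10→7→2→3 push 4 @ unit cost 26 (adds 104)
shortest-cost path #9: 9→0→5→2→3 push 7 @ unit cost 30 (adds 210)
total cost = 2100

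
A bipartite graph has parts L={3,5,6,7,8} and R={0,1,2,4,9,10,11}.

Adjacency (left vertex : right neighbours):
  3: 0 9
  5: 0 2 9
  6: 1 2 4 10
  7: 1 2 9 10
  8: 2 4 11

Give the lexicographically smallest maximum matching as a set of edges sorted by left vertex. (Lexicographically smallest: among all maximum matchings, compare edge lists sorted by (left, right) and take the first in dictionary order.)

Lex-smallest maximum matching: {(3,0), (5,2), (6,1), (7,9), (8,4)}

|M| = 5 (so the lex-smallest maximum matching has 5 edges)
process left vertices in ascending order; for each, take the smallest-labelled available neighbour that still permits 5 edges overall, or leave it unmatched if none does
lex-smallest matching: {3-0, 5-2, 6-1, 7-9, 8-4}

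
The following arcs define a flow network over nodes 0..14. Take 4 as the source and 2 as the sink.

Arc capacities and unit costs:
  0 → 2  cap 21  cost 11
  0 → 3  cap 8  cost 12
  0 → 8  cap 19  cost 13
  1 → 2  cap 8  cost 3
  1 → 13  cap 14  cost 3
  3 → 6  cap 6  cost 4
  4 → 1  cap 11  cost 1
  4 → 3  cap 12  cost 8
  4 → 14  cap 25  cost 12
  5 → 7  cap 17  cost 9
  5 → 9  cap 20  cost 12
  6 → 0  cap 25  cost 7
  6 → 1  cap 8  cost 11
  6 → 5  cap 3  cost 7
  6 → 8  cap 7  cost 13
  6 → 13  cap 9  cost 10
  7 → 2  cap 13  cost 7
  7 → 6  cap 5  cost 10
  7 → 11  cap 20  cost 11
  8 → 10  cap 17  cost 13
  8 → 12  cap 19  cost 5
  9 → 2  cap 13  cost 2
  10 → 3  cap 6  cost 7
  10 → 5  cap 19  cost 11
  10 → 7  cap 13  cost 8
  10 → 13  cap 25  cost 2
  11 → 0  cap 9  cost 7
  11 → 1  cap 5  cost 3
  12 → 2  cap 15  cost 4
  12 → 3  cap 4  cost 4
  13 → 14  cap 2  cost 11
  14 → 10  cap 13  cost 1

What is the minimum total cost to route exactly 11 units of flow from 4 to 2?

shortest-cost path #1: 4→1→2 push 8 @ unit cost 4 (adds 32)
shortest-cost path #2: 4→14→10→7→2 push 3 @ unit cost 28 (adds 84)
total cost = 116

Minimum cost for 11 units: 116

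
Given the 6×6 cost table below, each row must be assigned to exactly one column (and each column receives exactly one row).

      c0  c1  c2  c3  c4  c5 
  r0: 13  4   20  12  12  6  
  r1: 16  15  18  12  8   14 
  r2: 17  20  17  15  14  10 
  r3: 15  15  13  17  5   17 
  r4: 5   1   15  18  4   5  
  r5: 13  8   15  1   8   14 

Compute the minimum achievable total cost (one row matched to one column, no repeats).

Minimum assignment cost: 41

optimal assignment: row0→col1 (cost 4), row1→col4 (cost 8), row2→col5 (cost 10), row3→col2 (cost 13), row4→col0 (cost 5), row5→col3 (cost 1)
total = 4 + 8 + 10 + 13 + 5 + 1 = 41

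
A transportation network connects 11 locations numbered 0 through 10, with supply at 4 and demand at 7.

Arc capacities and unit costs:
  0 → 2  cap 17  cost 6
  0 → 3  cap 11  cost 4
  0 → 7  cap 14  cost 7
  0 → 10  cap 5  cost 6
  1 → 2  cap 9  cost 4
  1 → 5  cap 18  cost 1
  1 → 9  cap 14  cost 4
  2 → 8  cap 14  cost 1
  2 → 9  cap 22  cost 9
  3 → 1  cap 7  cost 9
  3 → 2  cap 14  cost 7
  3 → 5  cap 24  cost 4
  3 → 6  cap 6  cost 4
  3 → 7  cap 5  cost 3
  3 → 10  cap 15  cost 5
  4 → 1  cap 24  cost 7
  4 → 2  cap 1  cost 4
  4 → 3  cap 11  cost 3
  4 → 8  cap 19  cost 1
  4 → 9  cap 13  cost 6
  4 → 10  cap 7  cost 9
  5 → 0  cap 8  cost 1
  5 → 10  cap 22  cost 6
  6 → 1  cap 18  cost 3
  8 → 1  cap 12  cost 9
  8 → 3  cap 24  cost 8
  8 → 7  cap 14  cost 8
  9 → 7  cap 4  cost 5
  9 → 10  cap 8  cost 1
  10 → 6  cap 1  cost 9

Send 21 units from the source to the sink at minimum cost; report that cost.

Minimum cost for 21 units: 178

shortest-cost path #1: 4→3→7 push 5 @ unit cost 6 (adds 30)
shortest-cost path #2: 4→8→7 push 14 @ unit cost 9 (adds 126)
shortest-cost path #3: 4→9→7 push 2 @ unit cost 11 (adds 22)
total cost = 178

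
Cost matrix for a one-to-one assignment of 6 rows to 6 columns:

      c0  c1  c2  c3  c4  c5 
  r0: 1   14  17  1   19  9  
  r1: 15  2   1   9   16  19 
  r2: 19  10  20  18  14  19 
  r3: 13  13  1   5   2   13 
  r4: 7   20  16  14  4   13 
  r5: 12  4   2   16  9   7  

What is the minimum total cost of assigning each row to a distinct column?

Minimum assignment cost: 28

one of 2 optimal assignments: row0→col0 (cost 1), row1→col2 (cost 1), row2→col1 (cost 10), row3→col3 (cost 5), row4→col4 (cost 4), row5→col5 (cost 7)
total = 1 + 1 + 10 + 5 + 4 + 7 = 28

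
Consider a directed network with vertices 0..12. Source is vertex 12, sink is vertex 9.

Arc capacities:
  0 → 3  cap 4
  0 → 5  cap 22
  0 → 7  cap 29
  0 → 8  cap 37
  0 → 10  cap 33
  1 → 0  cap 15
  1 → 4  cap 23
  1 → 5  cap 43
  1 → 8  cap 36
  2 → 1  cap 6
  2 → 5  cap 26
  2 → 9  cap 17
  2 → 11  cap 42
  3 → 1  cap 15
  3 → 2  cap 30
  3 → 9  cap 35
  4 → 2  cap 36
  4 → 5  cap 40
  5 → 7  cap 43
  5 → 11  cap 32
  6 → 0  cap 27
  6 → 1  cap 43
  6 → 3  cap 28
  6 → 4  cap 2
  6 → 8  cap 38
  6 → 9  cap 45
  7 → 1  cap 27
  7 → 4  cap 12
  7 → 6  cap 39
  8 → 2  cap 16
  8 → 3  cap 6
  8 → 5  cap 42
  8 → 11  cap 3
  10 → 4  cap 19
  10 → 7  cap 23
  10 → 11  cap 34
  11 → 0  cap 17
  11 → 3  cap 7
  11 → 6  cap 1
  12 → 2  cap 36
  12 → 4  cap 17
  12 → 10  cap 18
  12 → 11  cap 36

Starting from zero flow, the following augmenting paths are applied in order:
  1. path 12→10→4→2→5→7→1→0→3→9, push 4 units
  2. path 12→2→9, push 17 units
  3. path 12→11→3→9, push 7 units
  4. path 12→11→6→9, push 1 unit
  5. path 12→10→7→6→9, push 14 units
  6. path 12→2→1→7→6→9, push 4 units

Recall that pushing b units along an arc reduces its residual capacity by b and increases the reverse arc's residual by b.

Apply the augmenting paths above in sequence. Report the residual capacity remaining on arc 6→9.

after path 1 (12→10→4→2→5→7→1→0→3→9, push 4): res(6,9)=45
after path 2 (12→2→9, push 17): res(6,9)=45
after path 3 (12→11→3→9, push 7): res(6,9)=45
after path 4 (12→11→6→9, push 1): res(6,9)=44
after path 5 (12→10→7→6→9, push 14): res(6,9)=30
after path 6 (12→2→1→7→6→9, push 4): res(6,9)=26

Residual capacity of (6,9): 26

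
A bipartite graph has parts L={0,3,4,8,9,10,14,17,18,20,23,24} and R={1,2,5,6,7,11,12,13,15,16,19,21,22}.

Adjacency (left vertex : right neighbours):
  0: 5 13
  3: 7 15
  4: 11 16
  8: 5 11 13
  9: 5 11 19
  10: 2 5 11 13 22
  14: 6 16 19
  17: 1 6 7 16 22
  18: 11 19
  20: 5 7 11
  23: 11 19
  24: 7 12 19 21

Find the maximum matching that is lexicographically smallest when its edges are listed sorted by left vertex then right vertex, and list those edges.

Lex-smallest maximum matching: {(0,5), (3,15), (4,16), (8,13), (9,11), (10,2), (14,6), (17,1), (18,19), (20,7), (24,12)}

|M| = 11 (so the lex-smallest maximum matching has 11 edges)
process left vertices in ascending order; for each, take the smallest-labelled available neighbour that still permits 11 edges overall, or leave it unmatched if none does
lex-smallest matching: {0-5, 3-15, 4-16, 8-13, 9-11, 10-2, 14-6, 17-1, 18-19, 20-7, 24-12}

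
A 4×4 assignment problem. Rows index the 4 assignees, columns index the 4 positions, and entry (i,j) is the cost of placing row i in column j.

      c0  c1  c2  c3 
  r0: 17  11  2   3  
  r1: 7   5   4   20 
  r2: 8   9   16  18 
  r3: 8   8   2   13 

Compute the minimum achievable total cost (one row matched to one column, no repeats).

optimal assignment: row0→col3 (cost 3), row1→col1 (cost 5), row2→col0 (cost 8), row3→col2 (cost 2)
total = 3 + 5 + 8 + 2 = 18

Minimum assignment cost: 18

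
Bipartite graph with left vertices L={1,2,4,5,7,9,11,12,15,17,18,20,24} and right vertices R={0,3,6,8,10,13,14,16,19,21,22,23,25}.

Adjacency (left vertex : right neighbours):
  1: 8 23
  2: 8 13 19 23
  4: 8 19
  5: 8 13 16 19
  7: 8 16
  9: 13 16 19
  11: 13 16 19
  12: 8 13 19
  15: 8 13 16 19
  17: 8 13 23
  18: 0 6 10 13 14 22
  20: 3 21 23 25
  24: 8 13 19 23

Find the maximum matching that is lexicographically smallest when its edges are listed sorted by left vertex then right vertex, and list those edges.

Lex-smallest maximum matching: {(1,8), (2,13), (4,19), (5,16), (17,23), (18,0), (20,3)}

|M| = 7 (so the lex-smallest maximum matching has 7 edges)
process left vertices in ascending order; for each, take the smallest-labelled available neighbour that still permits 7 edges overall, or leave it unmatched if none does
lex-smallest matching: {1-8, 2-13, 4-19, 5-16, 17-23, 18-0, 20-3}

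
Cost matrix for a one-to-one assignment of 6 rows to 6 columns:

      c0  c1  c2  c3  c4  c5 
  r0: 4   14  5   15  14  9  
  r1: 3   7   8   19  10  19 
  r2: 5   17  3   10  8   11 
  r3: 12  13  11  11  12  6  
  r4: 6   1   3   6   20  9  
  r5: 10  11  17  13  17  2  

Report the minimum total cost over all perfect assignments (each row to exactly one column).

Minimum assignment cost: 30

optimal assignment: row0→col2 (cost 5), row1→col0 (cost 3), row2→col4 (cost 8), row3→col3 (cost 11), row4→col1 (cost 1), row5→col5 (cost 2)
total = 5 + 3 + 8 + 11 + 1 + 2 = 30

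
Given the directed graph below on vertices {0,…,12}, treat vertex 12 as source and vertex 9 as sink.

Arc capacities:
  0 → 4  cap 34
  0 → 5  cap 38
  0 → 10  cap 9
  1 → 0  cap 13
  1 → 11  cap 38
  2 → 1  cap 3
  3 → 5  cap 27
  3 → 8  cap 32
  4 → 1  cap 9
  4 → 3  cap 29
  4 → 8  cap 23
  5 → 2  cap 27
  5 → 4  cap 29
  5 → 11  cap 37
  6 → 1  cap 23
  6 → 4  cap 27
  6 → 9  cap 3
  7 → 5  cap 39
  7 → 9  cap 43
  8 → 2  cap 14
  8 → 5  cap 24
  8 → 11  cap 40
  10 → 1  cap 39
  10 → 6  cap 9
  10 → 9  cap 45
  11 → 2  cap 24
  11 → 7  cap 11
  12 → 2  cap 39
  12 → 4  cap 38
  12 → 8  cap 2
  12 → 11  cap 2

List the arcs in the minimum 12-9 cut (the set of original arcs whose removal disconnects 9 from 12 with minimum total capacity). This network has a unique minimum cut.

augment #1: 12→11→7→9 push 2
augment #2: 12→8→11→7→9 push 2
augment #3: 12→2→1→0→10→9 push 3
augment #4: 12→4→1→0→10→9 push 6
augment #5: 12→4→1→11→7→9 push 3
augment #6: 12→4→8→11→7→9 push 4
max flow = 20; residual-reachable set from 12 gives S-side
cut edges (S→T): {(0,10), (11,7)} total cap 20

Min-cut arcs: {(0,10), (11,7)} (total capacity 20)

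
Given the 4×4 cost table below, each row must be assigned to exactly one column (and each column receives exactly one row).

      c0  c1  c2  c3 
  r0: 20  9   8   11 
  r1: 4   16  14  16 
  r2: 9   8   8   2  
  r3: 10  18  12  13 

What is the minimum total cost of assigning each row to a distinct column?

optimal assignment: row0→col1 (cost 9), row1→col0 (cost 4), row2→col3 (cost 2), row3→col2 (cost 12)
total = 9 + 4 + 2 + 12 = 27

Minimum assignment cost: 27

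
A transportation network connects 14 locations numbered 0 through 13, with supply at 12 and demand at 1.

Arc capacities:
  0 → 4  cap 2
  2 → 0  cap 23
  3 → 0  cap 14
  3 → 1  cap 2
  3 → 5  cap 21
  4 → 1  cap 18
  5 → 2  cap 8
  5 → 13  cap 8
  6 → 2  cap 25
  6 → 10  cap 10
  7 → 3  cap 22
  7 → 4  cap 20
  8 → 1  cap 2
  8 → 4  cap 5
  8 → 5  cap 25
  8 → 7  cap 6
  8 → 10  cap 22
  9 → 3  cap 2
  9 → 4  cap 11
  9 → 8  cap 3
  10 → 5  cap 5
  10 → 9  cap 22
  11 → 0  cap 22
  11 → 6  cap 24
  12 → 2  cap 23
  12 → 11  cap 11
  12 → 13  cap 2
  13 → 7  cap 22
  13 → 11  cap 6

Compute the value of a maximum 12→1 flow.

Maximum flow value: 14

augment #1: 12→2→0→4→1 bottleneck 2, total now 2
augment #2: 12→13→7→3→1 bottleneck 2, total now 4
augment #3: 12→11→6→10→9→4→1 bottleneck 10, total now 14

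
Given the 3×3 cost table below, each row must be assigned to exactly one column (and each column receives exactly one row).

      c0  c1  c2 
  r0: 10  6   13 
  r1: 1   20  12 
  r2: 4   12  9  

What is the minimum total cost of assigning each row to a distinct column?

Minimum assignment cost: 16

optimal assignment: row0→col1 (cost 6), row1→col0 (cost 1), row2→col2 (cost 9)
total = 6 + 1 + 9 = 16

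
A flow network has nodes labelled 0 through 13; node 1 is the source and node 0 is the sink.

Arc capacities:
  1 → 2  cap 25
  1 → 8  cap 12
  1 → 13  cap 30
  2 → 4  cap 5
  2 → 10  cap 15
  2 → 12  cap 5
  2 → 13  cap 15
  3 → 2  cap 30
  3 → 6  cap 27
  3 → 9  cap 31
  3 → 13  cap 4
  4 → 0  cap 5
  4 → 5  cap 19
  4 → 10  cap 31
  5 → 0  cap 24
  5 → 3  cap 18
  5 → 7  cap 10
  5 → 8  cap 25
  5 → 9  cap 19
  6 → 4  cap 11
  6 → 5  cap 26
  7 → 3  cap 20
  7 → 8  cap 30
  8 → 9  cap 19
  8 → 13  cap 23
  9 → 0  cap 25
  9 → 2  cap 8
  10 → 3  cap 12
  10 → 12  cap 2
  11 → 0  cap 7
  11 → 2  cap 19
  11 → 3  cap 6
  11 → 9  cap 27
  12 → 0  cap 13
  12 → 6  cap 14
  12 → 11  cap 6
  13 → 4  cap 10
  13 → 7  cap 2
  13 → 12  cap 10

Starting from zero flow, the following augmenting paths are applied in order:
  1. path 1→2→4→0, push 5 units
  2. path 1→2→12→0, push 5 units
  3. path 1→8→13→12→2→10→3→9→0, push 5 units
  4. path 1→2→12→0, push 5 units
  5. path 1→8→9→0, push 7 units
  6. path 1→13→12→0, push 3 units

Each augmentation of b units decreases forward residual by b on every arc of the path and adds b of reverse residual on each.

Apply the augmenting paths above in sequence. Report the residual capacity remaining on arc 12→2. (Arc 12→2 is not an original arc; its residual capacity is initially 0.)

Residual capacity of (12,2): 5

after path 1 (1→2→4→0, push 5): res(12,2)=0
after path 2 (1→2→12→0, push 5): res(12,2)=5
after path 3 (1→8→13→12→2→10→3→9→0, push 5): res(12,2)=0
after path 4 (1→2→12→0, push 5): res(12,2)=5
after path 5 (1→8→9→0, push 7): res(12,2)=5
after path 6 (1→13→12→0, push 3): res(12,2)=5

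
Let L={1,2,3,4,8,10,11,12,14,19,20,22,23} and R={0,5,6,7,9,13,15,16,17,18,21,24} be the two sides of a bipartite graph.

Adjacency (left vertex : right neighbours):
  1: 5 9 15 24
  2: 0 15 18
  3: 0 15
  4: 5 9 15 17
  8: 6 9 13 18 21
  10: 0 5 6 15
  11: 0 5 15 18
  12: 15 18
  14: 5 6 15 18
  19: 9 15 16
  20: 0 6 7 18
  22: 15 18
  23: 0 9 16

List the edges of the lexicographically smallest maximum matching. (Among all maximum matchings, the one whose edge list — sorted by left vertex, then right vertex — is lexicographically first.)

Lex-smallest maximum matching: {(1,24), (2,0), (3,15), (4,17), (8,13), (10,5), (11,18), (14,6), (19,9), (20,7), (23,16)}

|M| = 11 (so the lex-smallest maximum matching has 11 edges)
process left vertices in ascending order; for each, take the smallest-labelled available neighbour that still permits 11 edges overall, or leave it unmatched if none does
lex-smallest matching: {1-24, 2-0, 3-15, 4-17, 8-13, 10-5, 11-18, 14-6, 19-9, 20-7, 23-16}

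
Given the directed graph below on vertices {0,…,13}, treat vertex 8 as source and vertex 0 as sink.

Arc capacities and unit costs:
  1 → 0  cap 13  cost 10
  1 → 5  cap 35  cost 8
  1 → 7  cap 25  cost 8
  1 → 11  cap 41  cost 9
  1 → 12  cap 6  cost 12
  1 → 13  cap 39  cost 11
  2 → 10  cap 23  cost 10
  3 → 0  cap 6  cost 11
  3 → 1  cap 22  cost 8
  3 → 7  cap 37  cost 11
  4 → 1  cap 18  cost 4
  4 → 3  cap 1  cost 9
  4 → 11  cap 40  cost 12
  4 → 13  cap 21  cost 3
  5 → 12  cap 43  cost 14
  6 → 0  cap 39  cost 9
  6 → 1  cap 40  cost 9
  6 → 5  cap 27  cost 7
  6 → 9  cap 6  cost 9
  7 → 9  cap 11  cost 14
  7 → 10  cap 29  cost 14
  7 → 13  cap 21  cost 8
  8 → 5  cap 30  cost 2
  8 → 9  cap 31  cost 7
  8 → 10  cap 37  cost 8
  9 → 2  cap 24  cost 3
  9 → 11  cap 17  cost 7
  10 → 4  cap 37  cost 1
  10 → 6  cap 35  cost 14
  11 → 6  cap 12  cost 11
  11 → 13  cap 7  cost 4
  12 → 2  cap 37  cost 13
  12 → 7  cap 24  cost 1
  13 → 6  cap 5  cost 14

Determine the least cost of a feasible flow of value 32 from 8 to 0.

Minimum cost for 32 units: 886

shortest-cost path #1: 8→10→4→1→0 push 13 @ unit cost 23 (adds 299)
shortest-cost path #2: 8→10→4→3→0 push 1 @ unit cost 29 (adds 29)
shortest-cost path #3: 8→10→6→0 push 18 @ unit cost 31 (adds 558)
total cost = 886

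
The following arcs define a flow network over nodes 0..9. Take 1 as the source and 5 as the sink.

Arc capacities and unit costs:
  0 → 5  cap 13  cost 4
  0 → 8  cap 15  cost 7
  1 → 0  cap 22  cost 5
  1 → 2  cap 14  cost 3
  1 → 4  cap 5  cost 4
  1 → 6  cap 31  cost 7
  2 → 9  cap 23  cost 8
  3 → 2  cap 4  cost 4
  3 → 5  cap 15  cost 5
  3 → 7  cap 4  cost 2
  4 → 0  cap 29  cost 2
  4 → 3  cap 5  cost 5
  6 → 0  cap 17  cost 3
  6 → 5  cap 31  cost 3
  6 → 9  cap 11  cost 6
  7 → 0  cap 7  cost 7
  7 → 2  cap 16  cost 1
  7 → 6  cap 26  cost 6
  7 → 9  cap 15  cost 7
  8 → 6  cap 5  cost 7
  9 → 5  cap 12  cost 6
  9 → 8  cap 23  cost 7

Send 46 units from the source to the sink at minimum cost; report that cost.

shortest-cost path #1: 1→0→5 push 13 @ unit cost 9 (adds 117)
shortest-cost path #2: 1→6→5 push 31 @ unit cost 10 (adds 310)
shortest-cost path #3: 1→4→3→5 push 2 @ unit cost 14 (adds 28)
total cost = 455

Minimum cost for 46 units: 455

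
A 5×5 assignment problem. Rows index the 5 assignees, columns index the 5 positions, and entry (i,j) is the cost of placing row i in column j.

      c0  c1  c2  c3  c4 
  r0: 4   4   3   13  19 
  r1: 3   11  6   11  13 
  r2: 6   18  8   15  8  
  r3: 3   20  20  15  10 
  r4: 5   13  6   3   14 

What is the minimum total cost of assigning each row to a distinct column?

Minimum assignment cost: 24

optimal assignment: row0→col1 (cost 4), row1→col2 (cost 6), row2→col4 (cost 8), row3→col0 (cost 3), row4→col3 (cost 3)
total = 4 + 6 + 8 + 3 + 3 = 24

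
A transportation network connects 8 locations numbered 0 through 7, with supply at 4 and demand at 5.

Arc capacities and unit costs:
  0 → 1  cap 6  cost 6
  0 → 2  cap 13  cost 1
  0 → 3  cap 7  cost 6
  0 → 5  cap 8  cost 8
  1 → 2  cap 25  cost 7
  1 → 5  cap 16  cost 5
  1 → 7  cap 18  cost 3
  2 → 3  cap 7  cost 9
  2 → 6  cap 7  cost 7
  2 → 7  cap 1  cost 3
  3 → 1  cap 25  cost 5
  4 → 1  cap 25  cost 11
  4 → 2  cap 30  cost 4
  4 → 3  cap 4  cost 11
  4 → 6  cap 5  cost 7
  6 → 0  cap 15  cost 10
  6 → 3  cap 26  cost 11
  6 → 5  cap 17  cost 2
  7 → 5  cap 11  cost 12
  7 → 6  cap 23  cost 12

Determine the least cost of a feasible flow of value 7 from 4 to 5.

shortest-cost path #1: 4→6→5 push 5 @ unit cost 9 (adds 45)
shortest-cost path #2: 4→2→6→5 push 2 @ unit cost 13 (adds 26)
total cost = 71

Minimum cost for 7 units: 71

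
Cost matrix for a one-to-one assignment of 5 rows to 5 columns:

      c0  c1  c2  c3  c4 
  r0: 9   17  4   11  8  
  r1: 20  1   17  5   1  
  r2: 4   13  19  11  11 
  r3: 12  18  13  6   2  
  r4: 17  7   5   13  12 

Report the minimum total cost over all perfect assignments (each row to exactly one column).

Minimum assignment cost: 22

one of 2 optimal assignments: row0→col2 (cost 4), row1→col3 (cost 5), row2→col0 (cost 4), row3→col4 (cost 2), row4→col1 (cost 7)
total = 4 + 5 + 4 + 2 + 7 = 22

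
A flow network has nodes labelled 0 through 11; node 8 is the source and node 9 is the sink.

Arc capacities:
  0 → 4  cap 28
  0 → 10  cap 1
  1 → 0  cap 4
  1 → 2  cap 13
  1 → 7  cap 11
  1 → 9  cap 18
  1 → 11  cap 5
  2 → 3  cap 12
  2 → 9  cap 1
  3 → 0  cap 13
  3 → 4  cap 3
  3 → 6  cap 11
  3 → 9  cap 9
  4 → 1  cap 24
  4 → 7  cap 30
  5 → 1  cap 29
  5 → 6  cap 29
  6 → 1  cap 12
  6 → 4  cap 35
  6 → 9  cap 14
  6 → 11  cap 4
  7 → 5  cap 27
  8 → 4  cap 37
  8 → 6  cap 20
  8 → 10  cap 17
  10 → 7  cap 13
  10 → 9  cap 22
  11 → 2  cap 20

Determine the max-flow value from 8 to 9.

augment #1: 8→6→9 bottleneck 14, total now 14
augment #2: 8→10→9 bottleneck 17, total now 31
augment #3: 8→4→1→9 bottleneck 18, total now 49
augment #4: 8→4→1→2→9 bottleneck 1, total now 50
augment #5: 8→4→1→0→10→9 bottleneck 1, total now 51
augment #6: 8→4→1→2→3→9 bottleneck 4, total now 55
augment #7: 8→6→1→2→3→9 bottleneck 5, total now 60

Maximum flow value: 60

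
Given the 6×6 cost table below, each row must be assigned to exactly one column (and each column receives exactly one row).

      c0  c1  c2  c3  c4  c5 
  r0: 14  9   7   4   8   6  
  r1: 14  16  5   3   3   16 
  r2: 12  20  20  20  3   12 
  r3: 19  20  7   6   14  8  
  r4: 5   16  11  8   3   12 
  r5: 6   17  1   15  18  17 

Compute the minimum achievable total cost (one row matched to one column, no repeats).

Minimum assignment cost: 29

optimal assignment: row0→col1 (cost 9), row1→col3 (cost 3), row2→col4 (cost 3), row3→col5 (cost 8), row4→col0 (cost 5), row5→col2 (cost 1)
total = 9 + 3 + 3 + 8 + 5 + 1 = 29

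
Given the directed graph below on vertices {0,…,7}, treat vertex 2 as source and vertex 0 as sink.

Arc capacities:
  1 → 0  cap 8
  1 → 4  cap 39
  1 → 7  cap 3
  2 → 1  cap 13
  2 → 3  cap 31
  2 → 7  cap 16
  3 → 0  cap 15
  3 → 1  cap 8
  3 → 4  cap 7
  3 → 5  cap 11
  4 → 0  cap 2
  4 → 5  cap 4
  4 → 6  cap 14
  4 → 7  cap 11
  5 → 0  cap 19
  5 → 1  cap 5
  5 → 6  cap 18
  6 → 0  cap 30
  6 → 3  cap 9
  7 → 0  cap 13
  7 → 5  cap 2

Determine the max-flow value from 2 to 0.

Maximum flow value: 59

augment #1: 2→1→0 bottleneck 8, total now 8
augment #2: 2→3→0 bottleneck 15, total now 23
augment #3: 2→7→0 bottleneck 13, total now 36
augment #4: 2→1→4→0 bottleneck 2, total now 38
augment #5: 2→3→5→0 bottleneck 11, total now 49
augment #6: 2→7→5→0 bottleneck 2, total now 51
augment #7: 2→1→4→5→0 bottleneck 3, total now 54
augment #8: 2→3→4→5→0 bottleneck 1, total now 55
augment #9: 2→3→4→6→0 bottleneck 4, total now 59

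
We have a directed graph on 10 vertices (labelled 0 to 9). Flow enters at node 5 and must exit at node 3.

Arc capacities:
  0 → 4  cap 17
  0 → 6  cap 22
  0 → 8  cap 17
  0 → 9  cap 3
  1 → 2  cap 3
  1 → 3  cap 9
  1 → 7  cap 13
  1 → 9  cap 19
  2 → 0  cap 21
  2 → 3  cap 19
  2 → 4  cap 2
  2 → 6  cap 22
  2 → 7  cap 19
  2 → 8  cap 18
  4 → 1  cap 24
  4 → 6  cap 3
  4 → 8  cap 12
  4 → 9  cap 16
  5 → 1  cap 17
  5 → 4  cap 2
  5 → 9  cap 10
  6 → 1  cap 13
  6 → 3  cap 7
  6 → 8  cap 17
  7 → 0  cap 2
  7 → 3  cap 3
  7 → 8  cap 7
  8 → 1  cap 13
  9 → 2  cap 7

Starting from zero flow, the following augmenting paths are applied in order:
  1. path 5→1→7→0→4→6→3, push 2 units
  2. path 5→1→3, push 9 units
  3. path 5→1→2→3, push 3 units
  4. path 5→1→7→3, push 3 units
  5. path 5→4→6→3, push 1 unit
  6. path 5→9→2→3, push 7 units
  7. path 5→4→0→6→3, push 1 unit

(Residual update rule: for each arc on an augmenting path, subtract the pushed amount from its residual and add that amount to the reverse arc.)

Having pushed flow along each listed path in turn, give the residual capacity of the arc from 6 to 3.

Residual capacity of (6,3): 3

after path 1 (5→1→7→0→4→6→3, push 2): res(6,3)=5
after path 2 (5→1→3, push 9): res(6,3)=5
after path 3 (5→1→2→3, push 3): res(6,3)=5
after path 4 (5→1→7→3, push 3): res(6,3)=5
after path 5 (5→4→6→3, push 1): res(6,3)=4
after path 6 (5→9→2→3, push 7): res(6,3)=4
after path 7 (5→4→0→6→3, push 1): res(6,3)=3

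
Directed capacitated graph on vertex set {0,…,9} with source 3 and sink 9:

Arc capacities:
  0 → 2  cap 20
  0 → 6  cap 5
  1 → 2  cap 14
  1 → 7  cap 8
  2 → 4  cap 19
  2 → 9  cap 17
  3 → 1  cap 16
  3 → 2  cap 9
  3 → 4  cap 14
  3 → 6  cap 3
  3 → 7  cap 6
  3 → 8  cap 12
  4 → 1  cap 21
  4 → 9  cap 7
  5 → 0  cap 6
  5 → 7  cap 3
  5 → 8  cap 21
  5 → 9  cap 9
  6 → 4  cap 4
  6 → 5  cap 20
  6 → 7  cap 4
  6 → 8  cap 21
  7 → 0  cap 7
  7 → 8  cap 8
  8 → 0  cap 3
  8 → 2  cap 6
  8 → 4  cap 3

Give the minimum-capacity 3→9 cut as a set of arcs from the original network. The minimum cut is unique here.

augment #1: 3→2→9 push 9
augment #2: 3→4→9 push 7
augment #3: 3→1→2→9 push 8
augment #4: 3→6→5→9 push 3
augment #5: 3→7→0→6→5→9 push 5
max flow = 32; residual-reachable set from 3 gives S-side
cut edges (S→T): {(0,6), (2,9), (3,6), (4,9)} total cap 32

Min-cut arcs: {(0,6), (2,9), (3,6), (4,9)} (total capacity 32)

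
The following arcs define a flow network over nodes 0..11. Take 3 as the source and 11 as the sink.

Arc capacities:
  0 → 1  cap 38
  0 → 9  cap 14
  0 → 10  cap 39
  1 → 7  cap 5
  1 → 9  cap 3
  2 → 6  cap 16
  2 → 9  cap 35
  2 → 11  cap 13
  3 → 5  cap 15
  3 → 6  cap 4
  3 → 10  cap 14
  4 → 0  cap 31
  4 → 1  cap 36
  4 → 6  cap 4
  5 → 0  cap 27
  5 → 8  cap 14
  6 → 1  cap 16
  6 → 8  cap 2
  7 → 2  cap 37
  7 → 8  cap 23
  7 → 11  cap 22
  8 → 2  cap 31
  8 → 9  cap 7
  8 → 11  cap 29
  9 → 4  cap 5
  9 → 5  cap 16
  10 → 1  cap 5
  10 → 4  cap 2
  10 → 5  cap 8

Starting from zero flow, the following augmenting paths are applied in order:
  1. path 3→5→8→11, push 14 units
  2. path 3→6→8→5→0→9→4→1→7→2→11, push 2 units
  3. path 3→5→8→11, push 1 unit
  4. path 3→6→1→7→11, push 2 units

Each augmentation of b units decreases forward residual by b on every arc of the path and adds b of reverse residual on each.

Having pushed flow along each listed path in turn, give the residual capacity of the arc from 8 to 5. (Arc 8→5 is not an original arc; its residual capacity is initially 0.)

Residual capacity of (8,5): 13

after path 1 (3→5→8→11, push 14): res(8,5)=14
after path 2 (3→6→8→5→0→9→4→1→7→2→11, push 2): res(8,5)=12
after path 3 (3→5→8→11, push 1): res(8,5)=13
after path 4 (3→6→1→7→11, push 2): res(8,5)=13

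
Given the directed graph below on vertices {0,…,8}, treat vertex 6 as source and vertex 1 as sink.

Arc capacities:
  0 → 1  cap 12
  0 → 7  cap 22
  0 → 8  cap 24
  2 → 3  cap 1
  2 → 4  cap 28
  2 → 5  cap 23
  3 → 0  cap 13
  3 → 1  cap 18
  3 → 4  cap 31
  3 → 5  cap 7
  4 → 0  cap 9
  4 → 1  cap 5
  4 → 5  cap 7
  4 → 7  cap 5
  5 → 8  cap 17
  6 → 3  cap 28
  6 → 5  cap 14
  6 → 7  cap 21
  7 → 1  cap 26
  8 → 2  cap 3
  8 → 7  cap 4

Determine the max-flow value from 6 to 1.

Maximum flow value: 56

augment #1: 6→3→1 bottleneck 18, total now 18
augment #2: 6→7→1 bottleneck 21, total now 39
augment #3: 6→3→0→1 bottleneck 10, total now 49
augment #4: 6→5→8→7→1 bottleneck 4, total now 53
augment #5: 6→5→8→2→4→1 bottleneck 3, total now 56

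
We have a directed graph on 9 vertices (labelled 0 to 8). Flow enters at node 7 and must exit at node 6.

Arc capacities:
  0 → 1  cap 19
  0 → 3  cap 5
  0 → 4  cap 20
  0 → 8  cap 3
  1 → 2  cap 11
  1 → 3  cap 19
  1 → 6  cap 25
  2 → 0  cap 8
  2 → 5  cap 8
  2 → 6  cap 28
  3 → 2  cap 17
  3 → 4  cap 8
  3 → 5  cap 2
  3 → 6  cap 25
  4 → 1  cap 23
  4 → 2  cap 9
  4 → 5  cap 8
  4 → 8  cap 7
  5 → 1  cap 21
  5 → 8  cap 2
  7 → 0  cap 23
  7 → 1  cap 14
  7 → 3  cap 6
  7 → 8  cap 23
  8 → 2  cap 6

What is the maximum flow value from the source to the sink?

augment #1: 7→1→6 bottleneck 14, total now 14
augment #2: 7→3→6 bottleneck 6, total now 20
augment #3: 7→0→1→6 bottleneck 11, total now 31
augment #4: 7→0→3→6 bottleneck 5, total now 36
augment #5: 7→8→2→6 bottleneck 6, total now 42
augment #6: 7→0→1→2→6 bottleneck 7, total now 49

Maximum flow value: 49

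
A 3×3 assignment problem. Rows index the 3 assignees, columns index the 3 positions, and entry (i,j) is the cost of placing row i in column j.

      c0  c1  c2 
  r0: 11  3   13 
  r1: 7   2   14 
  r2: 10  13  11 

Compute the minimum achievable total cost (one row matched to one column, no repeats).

Minimum assignment cost: 21

optimal assignment: row0→col1 (cost 3), row1→col0 (cost 7), row2→col2 (cost 11)
total = 3 + 7 + 11 = 21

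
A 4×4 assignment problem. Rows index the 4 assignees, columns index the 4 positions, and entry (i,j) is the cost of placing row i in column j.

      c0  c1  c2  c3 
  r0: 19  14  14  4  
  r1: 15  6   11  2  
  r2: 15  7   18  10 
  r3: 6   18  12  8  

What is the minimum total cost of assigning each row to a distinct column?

Minimum assignment cost: 28

optimal assignment: row0→col3 (cost 4), row1→col2 (cost 11), row2→col1 (cost 7), row3→col0 (cost 6)
total = 4 + 11 + 7 + 6 = 28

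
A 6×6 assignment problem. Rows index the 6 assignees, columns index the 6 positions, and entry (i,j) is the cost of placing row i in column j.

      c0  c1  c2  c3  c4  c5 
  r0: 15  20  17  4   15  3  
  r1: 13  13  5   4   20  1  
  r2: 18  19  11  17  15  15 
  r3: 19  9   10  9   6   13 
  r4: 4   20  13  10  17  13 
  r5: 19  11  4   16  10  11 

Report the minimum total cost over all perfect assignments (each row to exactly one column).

Minimum assignment cost: 37

one of 2 optimal assignments: row0→col3 (cost 4), row1→col5 (cost 1), row2→col2 (cost 11), row3→col4 (cost 6), row4→col0 (cost 4), row5→col1 (cost 11)
total = 4 + 1 + 11 + 6 + 4 + 11 = 37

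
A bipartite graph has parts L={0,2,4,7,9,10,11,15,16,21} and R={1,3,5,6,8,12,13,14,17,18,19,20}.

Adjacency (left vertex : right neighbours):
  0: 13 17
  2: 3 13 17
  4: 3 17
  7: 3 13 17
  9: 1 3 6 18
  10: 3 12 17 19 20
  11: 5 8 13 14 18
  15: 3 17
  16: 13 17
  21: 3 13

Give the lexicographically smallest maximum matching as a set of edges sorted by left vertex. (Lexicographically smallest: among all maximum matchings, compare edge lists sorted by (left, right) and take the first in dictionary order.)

|M| = 6 (so the lex-smallest maximum matching has 6 edges)
process left vertices in ascending order; for each, take the smallest-labelled available neighbour that still permits 6 edges overall, or leave it unmatched if none does
lex-smallest matching: {0-13, 2-3, 4-17, 9-1, 10-12, 11-5}

Lex-smallest maximum matching: {(0,13), (2,3), (4,17), (9,1), (10,12), (11,5)}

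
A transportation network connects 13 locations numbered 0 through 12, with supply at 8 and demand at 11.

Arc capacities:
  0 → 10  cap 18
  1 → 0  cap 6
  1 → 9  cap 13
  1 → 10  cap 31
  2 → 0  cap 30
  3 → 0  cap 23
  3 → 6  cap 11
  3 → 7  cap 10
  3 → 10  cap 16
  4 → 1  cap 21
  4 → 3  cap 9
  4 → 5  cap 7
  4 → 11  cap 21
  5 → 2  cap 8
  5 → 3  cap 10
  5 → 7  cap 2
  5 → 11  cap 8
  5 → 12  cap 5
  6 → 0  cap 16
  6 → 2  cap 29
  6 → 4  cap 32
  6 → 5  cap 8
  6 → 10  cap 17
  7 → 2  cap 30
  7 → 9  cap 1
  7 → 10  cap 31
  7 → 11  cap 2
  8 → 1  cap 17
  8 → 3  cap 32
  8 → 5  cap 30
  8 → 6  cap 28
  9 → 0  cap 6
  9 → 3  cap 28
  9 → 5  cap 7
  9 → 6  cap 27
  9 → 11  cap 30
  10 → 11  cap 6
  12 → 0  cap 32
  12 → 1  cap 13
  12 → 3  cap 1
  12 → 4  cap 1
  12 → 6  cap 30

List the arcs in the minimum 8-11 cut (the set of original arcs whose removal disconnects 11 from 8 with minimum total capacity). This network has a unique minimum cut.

augment #1: 8→5→11 push 8
augment #2: 8→1→9→11 push 13
augment #3: 8→1→10→11 push 4
augment #4: 8→3→7→11 push 2
augment #5: 8→3→10→11 push 2
augment #6: 8→6→4→11 push 21
augment #7: 8→3→7→9→11 push 1
max flow = 51; residual-reachable set from 8 gives S-side
cut edges (S→T): {(1,9), (4,11), (5,11), (7,9), (7,11), (10,11)} total cap 51

Min-cut arcs: {(1,9), (4,11), (5,11), (7,9), (7,11), (10,11)} (total capacity 51)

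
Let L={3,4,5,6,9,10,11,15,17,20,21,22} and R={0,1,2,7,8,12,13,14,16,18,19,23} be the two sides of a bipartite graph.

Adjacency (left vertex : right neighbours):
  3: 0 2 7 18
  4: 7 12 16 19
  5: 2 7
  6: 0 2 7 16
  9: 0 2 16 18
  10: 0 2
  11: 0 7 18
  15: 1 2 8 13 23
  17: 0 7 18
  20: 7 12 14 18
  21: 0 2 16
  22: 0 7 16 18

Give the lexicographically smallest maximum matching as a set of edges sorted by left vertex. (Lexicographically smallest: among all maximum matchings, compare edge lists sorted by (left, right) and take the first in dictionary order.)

|M| = 8 (so the lex-smallest maximum matching has 8 edges)
process left vertices in ascending order; for each, take the smallest-labelled available neighbour that still permits 8 edges overall, or leave it unmatched if none does
lex-smallest matching: {3-0, 4-12, 5-2, 6-7, 9-16, 11-18, 15-1, 20-14}

Lex-smallest maximum matching: {(3,0), (4,12), (5,2), (6,7), (9,16), (11,18), (15,1), (20,14)}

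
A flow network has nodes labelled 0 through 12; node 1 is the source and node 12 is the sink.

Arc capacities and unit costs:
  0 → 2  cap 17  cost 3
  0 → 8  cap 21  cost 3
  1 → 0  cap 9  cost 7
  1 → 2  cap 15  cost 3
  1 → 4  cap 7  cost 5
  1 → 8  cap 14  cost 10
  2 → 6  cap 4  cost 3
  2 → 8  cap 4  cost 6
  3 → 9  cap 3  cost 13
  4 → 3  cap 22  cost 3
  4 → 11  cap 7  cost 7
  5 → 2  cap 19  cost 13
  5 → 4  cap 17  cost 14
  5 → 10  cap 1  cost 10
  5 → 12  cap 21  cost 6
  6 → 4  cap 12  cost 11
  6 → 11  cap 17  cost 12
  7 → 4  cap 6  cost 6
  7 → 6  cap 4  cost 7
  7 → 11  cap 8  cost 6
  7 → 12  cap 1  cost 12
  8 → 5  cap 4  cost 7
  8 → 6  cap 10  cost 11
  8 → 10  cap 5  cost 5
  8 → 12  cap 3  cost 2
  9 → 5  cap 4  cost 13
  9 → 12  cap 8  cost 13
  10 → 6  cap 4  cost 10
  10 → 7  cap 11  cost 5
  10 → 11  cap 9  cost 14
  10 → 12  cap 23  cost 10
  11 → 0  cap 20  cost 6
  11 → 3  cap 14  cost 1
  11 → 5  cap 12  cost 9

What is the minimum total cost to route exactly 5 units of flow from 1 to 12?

Minimum cost for 5 units: 78

shortest-cost path #1: 1→2→8→12 push 3 @ unit cost 11 (adds 33)
shortest-cost path #2: 1→2→8→5→12 push 1 @ unit cost 22 (adds 22)
shortest-cost path #3: 1→8→5→12 push 1 @ unit cost 23 (adds 23)
total cost = 78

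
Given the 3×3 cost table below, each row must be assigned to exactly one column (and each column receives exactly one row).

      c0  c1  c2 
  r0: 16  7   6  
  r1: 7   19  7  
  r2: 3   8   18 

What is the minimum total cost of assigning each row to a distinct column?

optimal assignment: row0→col1 (cost 7), row1→col2 (cost 7), row2→col0 (cost 3)
total = 7 + 7 + 3 = 17

Minimum assignment cost: 17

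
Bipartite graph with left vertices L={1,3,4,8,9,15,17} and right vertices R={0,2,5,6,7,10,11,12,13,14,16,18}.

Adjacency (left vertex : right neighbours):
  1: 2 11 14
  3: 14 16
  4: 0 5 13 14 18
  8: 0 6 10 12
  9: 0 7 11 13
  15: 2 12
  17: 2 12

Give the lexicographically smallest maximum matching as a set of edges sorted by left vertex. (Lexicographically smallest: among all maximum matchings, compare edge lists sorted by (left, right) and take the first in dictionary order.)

|M| = 7 (so the lex-smallest maximum matching has 7 edges)
process left vertices in ascending order; for each, take the smallest-labelled available neighbour that still permits 7 edges overall, or leave it unmatched if none does
lex-smallest matching: {1-11, 3-14, 4-0, 8-6, 9-7, 15-2, 17-12}

Lex-smallest maximum matching: {(1,11), (3,14), (4,0), (8,6), (9,7), (15,2), (17,12)}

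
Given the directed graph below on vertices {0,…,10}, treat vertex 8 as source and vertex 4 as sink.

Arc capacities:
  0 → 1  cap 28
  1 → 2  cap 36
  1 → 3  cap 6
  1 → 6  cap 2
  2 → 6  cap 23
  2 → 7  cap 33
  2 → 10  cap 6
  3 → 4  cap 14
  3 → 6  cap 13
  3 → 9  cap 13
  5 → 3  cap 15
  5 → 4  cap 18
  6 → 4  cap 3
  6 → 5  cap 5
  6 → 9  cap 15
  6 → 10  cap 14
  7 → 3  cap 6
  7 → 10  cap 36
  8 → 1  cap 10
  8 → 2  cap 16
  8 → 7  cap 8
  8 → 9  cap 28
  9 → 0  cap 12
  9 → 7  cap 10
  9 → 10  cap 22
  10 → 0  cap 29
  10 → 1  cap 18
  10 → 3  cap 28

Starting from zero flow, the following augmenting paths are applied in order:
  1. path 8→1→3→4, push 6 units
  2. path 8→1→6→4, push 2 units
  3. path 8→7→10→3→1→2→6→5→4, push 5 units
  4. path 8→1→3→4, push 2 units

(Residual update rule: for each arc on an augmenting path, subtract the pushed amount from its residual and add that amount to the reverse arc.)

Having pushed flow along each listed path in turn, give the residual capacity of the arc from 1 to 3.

after path 1 (8→1→3→4, push 6): res(1,3)=0
after path 2 (8→1→6→4, push 2): res(1,3)=0
after path 3 (8→7→10→3→1→2→6→5→4, push 5): res(1,3)=5
after path 4 (8→1→3→4, push 2): res(1,3)=3

Residual capacity of (1,3): 3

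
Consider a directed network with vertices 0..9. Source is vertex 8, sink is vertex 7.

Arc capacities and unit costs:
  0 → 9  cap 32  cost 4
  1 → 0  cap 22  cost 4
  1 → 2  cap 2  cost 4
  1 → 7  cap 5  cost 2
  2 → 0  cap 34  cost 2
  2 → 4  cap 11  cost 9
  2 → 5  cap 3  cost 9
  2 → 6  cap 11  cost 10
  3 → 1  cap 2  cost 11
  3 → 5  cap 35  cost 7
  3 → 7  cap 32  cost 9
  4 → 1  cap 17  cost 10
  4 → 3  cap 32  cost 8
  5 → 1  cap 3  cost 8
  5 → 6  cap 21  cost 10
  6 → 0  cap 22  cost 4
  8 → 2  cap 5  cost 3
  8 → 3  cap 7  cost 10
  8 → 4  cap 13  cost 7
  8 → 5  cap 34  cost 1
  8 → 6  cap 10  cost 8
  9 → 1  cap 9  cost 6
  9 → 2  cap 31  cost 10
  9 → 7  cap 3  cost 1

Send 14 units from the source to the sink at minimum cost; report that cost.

shortest-cost path #1: 8→2→0→9→7 push 3 @ unit cost 10 (adds 30)
shortest-cost path #2: 8→5→1→7 push 3 @ unit cost 11 (adds 33)
shortest-cost path #3: 8→2→0→9→1→7 push 2 @ unit cost 17 (adds 34)
shortest-cost path #4: 8→3→7 push 6 @ unit cost 19 (adds 114)
total cost = 211

Minimum cost for 14 units: 211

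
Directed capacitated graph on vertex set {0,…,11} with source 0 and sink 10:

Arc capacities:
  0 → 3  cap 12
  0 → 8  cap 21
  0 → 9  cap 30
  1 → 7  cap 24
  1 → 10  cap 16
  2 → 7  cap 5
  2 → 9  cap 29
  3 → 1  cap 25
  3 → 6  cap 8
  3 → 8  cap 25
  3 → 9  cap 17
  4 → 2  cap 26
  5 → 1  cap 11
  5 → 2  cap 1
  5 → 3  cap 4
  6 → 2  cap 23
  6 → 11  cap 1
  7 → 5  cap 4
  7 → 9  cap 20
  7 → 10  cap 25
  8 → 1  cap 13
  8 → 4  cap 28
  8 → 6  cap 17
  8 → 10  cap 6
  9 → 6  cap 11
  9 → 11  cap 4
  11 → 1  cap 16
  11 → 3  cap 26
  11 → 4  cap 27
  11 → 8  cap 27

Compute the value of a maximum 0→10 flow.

Maximum flow value: 41

augment #1: 0→8→10 bottleneck 6, total now 6
augment #2: 0→3→1→10 bottleneck 12, total now 18
augment #3: 0→8→1→10 bottleneck 4, total now 22
augment #4: 0→8→1→7→10 bottleneck 9, total now 31
augment #5: 0→8→4→2→7→10 bottleneck 2, total now 33
augment #6: 0→9→6→2→7→10 bottleneck 3, total now 36
augment #7: 0→9→11→1→7→10 bottleneck 4, total now 40
augment #8: 0→9→6→11→1→7→10 bottleneck 1, total now 41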